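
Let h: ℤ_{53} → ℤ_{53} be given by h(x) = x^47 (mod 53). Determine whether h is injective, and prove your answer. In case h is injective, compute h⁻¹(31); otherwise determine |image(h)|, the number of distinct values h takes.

Since 53 is prime, the nonzero elements of ℤ_{53} form a cyclic group of order 52.
As gcd(47, 52) = 1, raising to the 47th power is a bijection on this group: if u^47 ≡ v^47 then (uv^{−1})^47 = 1, and the only element of order dividing gcd(47, 52) = 1 is 1, so u = v.
With h(0) = 0 this makes h injective on all of ℤ_{53}, hence bijective (finite equal-size domain and codomain). In particular h is injective.
Since h is injective, we find the preimage of 31. The inverse of x ↦ x^47 on (ℤ_{53})^× is x ↦ x^31, because 47·31 = 1457 = 28·52 + 1 ≡ 1 (mod 52) and x^{52} = 1 for x ≠ 0 (Fermat). So h⁻¹(31) = 31^31 mod 53.
Repeated squaring mod 53: 31^1 ≡ 31, 31^2 ≡ 31² = 961 ≡ 7, 31^4 ≡ 7² = 49, 31^8 ≡ 49² = 2401 ≡ 16, 31^16 ≡ 16² = 256 ≡ 44. Since 31 = 16 + 8 + 4 + 2 + 1, 31^31 ≡ 44·16·49·7·31: 44·16 = 704 ≡ 15, then 15·49 = 735 ≡ 46, then 46·7 = 322 ≡ 4, then 4·31 = 124 ≡ 18. So 31^31 ≡ 18 (mod 53).
Hence h⁻¹(31) = 18.

18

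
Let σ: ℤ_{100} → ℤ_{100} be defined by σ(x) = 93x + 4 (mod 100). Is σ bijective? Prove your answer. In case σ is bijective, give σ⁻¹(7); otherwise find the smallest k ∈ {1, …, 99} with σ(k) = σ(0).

71

If σ(a) = σ(b), then 93a ≡ 93b (mod 100). Because gcd(93, 100) = 1, we may cancel 93 to get a ≡ b (mod 100).
We now compute 93⁻¹ mod 100 explicitly. Euclid's algorithm: 100 = 1·93 + 7, 93 = 13·7 + 2, 7 = 3·2 + 1; back-substituting gives 1 = 57·93 − 53·100, so 93⁻¹ ≡ 57 (mod 100).
Then y ↦ 57(y − 4) is a two-sided inverse to σ, so every y ∈ ℤ_{100} has a preimage.
Hence σ is bijective.
Since σ is bijective, we find σ⁻¹(7): we need 93x ≡ 7 − 4 ≡ 3 (mod 100). Using 93⁻¹ = 57: x ≡ 57·3 = 171 = 1·100 + 71, so x = 71.
Check: σ(71) = 93·71 + 4 = 6607 = 66·100 + 7 ≡ 7 (mod 100).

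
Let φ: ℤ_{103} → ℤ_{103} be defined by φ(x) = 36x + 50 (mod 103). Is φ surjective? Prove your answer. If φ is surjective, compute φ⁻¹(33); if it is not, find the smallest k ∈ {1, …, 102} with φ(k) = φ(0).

31

By definition, φ is surjective if every y in the codomain equals φ(x) for some x in the domain.
Since gcd(36, 103) = 1, 36 is invertible modulo 103. Euclid's algorithm: 103 = 2·36 + 31, 36 = 1·31 + 5, 31 = 6·5 + 1; back-substituting gives 1 = 83·36 − 29·103, so 36⁻¹ ≡ 83 (mod 103).
Then y ↦ 83(y − 50) is a two-sided inverse to φ, so every y ∈ ℤ_{103} has a preimage.
Thus φ is surjective.
Since φ is surjective, we compute φ⁻¹(33): solve 36x + 50 ≡ 33 (mod 103), i.e. 36x ≡ 86 (mod 103).
Multiplying by 36⁻¹ = 83 gives x ≡ 83·86 = 7138 = 69·103 + 31 ≡ 31 (mod 103).
Check: φ(31) = 36·31 + 50 = 1166 = 11·103 + 33 ≡ 33 (mod 103).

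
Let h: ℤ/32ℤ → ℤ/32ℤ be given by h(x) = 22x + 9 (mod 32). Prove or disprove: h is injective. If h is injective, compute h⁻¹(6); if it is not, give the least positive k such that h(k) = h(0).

16

By definition, injectivity means: for all a, b in the domain, h(a) = h(b) implies a = b.
We have gcd(22, 32) = 2 > 1. Taking a = 0 and b = 16: h(0) = 9 and h(16) = 22·16 + 9 = 361 ≡ 9 (mod 32).
So h(0) = h(16) while 0 ≠ 16, hence h is not injective.
Since h is not injective, we find the least positive k with h(k) = h(0): this means 22k ≡ 0 (mod 32), i.e. 32 ∣ 22k. Since gcd(22, 32) = 2, dividing through by 2 this holds exactly when 16 ∣ 11k, and as gcd(11, 16) = 1, exactly when 16 ∣ k.
The smallest positive such k is 16.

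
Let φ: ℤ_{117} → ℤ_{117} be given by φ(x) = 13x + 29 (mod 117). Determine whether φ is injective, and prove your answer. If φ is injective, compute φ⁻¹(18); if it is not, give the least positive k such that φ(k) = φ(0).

9

We have gcd(13, 117) = 13 > 1. Taking u = 0 and v = 9: φ(0) = 29 and φ(9) = 13·9 + 29 = 146 ≡ 29 (mod 117).
So φ(0) = φ(9) while 0 ≠ 9, so φ is not injective.
Since φ is not injective, we find the least positive k with φ(k) = φ(0): this means 13k ≡ 0 (mod 117), i.e. 117 ∣ 13k. Since gcd(13, 117) = 13, dividing through by 13 this holds exactly when 9 ∣ k.
The smallest positive such k is 9.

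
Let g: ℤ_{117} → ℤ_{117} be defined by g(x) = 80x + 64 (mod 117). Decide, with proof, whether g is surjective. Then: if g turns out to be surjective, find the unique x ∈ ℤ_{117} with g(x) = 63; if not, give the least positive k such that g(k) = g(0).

19

Since gcd(80, 117) = 1, 80 is invertible modulo 117. Euclid's algorithm: 117 = 1·80 + 37, 80 = 2·37 + 6, 37 = 6·6 + 1; back-substituting gives 1 = 98·80 − 67·117, so 80⁻¹ ≡ 98 (mod 117).
For any y ∈ ℤ_{117}, x = 98(y − 64) mod 117 satisfies g(x) = 80·98(y − 64) + 64 ≡ y (since 80·98 ≡ 1 mod 117). So every y has a preimage.
So g is surjective.
Since g is surjective, we compute g⁻¹(63): solve 80x + 64 ≡ 63 (mod 117), i.e. 80x ≡ 116 (mod 117).
Multiplying by 80⁻¹ = 98 gives x ≡ 98·116 = 11368 = 97·117 + 19 ≡ 19 (mod 117).
Check: g(19) = 80·19 + 64 = 1584 = 13·117 + 63 ≡ 63 (mod 117).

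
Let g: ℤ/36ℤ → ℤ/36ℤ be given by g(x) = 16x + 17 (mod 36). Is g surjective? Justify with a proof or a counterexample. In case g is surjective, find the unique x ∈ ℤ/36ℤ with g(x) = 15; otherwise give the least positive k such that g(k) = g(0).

9

Since gcd(16, 36) = 4, we have 16x ≡ 0 (mod 4) for all x, so g(x) ≡ 1 (mod 4).
But 0 ≢ 1 (mod 4), so 0 ∈ ℤ/36ℤ has no preimage. Therefore g is not surjective.
Since g is not surjective, we find the least positive k with g(k) = g(0): this means 16k ≡ 0 (mod 36), i.e. 36 ∣ 16k. Since gcd(16, 36) = 4, dividing through by 4 this holds exactly when 9 ∣ 4k, and as gcd(4, 9) = 1, exactly when 9 ∣ k.
The smallest positive such k is 9.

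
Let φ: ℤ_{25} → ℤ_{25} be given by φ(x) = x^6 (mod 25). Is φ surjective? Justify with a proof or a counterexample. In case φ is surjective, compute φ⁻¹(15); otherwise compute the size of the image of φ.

11

φ(0) = 0^6 = 0.
φ(5): Repeated squaring mod 25: 5^1 ≡ 5, 5^2 ≡ 5² = 25 ≡ 0, 5^4 ≡ 0² = 0. Since 6 = 4 + 2, 5^6 ≡ 0·0: 0·0 = 0. So 5^6 ≡ 0 (mod 25).
So φ(0) = φ(5) = 0 while 0 ≠ 5, therefore φ is not injective.
A non-injective map from the 25-element set ℤ_{25} to itself takes at most 24 distinct values, so it cannot be surjective. Therefore φ is not surjective.
Since φ is not surjective, we determine |image(φ)|. Computing x^6 mod 25 for each x (by repeated squaring, reducing mod 25 at every step), the values φ(0), φ(1), …, φ(24) are: 0, 1, 14, 4, 21, 0, 6, 24, 19, 16, 0, 11, 9, 9, 11, 0, 16, 19, 24, 6, 0, 21, 4, 14, 1.
The distinct values are {0, 1, 4, 6, 9, 11, 14, 16, 19, 21, 24}; there are 11 of them.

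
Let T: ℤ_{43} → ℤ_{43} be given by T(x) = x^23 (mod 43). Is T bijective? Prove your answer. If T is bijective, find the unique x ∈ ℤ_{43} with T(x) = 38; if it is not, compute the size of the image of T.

9

Since 43 is prime, the nonzero elements of ℤ_{43} form a cyclic group of order 42.
As gcd(23, 42) = 1, raising to the 23rd power is a bijection on this group: if a^23 ≡ b^23 then (ab^{−1})^23 = 1, and the only element of order dividing gcd(23, 42) = 1 is 1, so a = b.
With T(0) = 0 this makes T injective on all of ℤ_{43}, hence bijective (finite equal-size domain and codomain). In particular T is bijective.
Since T is bijective, we find the preimage of 38. The inverse of x ↦ x^23 on (ℤ_{43})^× is x ↦ x^11, because 23·11 = 253 = 6·42 + 1 ≡ 1 (mod 42) and x^{42} = 1 for x ≠ 0 (Fermat). So T⁻¹(38) = 38^11 mod 43.
Repeated squaring mod 43: 38^1 ≡ 38, 38^2 ≡ 38² = 1444 ≡ 25, 38^4 ≡ 25² = 625 ≡ 23, 38^8 ≡ 23² = 529 ≡ 13. Since 11 = 8 + 2 + 1, 38^11 ≡ 13·25·38: 13·25 = 325 ≡ 24, then 24·38 = 912 ≡ 9. So 38^11 ≡ 9 (mod 43).
Hence T⁻¹(38) = 9.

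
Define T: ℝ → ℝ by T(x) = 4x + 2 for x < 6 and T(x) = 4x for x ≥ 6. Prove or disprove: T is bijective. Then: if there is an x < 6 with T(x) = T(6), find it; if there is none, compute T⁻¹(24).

Both pieces are strictly increasing (slopes 4 and 4), so each is injective on its own interval.
The left piece maps (−∞, 6) onto (−∞, 26); the right piece maps [6, ∞) onto [24, ∞).
These images overlap. In particular T(6) = 24 (right piece), and solving 4x + 2 = 24 on the left piece gives x = 11/2 < 6.
So T(11/2) = T(6) with 11/2 ≠ 6, and T is not injective, hence not bijective. This x = 11/2 is the requested value below 6.

11/2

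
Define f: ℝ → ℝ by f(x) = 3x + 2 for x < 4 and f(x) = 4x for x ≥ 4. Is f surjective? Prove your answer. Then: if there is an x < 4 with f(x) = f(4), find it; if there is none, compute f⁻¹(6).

Both pieces are strictly increasing (slopes 3 and 4), so each is injective on its own interval.
The left piece maps (−∞, 4) onto (−∞, 14); the right piece maps [4, ∞) onto [16, ∞).
The union (−∞, 14) ∪ [16, ∞) omits the interval between 14 and 16; in particular 14 has no preimage. So f is not surjective.
Because the two images are disjoint, no x < 4 has f(x) = f(4), so we compute f⁻¹(6): 6 lies in (−∞, 14), so solve 3x + 2 = 6: x = (6 − 2)/3 = 4/3.

4/3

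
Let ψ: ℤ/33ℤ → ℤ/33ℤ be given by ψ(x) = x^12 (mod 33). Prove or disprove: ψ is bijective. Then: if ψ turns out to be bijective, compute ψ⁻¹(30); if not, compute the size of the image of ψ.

ψ(4): Repeated squaring mod 33: 4^1 ≡ 4, 4^2 ≡ 4² = 16, 4^4 ≡ 16² = 256 ≡ 25, 4^8 ≡ 25² = 625 ≡ 31. Since 12 = 8 + 4, 4^12 ≡ 31·25: 31·25 = 775 ≡ 16. So 4^12 ≡ 16 (mod 33).
ψ(7): Repeated squaring mod 33: 7^1 ≡ 7, 7^2 ≡ 7² = 49 ≡ 16, 7^4 ≡ 16² = 256 ≡ 25, 7^8 ≡ 25² = 625 ≡ 31. Since 12 = 8 + 4, 7^12 ≡ 31·25: 31·25 = 775 ≡ 16. So 7^12 ≡ 16 (mod 33).
So ψ(4) = ψ(7) = 16 while 4 ≠ 7, therefore ψ is not injective, hence not bijective.
Since ψ is not bijective, we determine |image(ψ)|. Computing x^12 mod 33 for each x (by repeated squaring, reducing mod 33 at every step), the values ψ(0), ψ(1), …, ψ(32) are: 0, 1, 4, 9, 16, 25, 3, 16, 31, 15, 1, 22, 12, 4, 31, 27, 25, 25, 27, 31, 4, 12, 22, 1, 15, 31, 16, 3, 25, 16, 9, 4, 1.
The distinct values are {0, 1, 3, 4, 9, 12, 15, 16, 22, 25, 27, 31}; there are 12 of them.

12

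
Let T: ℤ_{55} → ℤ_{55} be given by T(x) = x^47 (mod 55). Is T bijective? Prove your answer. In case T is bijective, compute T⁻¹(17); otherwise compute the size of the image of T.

Computing x^47 mod 55 for each x (by repeated squaring, reducing mod 55 at every step), the values T(0), T(1), …, T(54) are: 0, 1, 18, 42, 49, 25, 41, 28, 2, 4, 10, 11, 23, 7, 9, 5, 36, 8, 17, 24, 15, 21, 33, 12, 29, 20, 16, 3, 52, 39, 35, 26, 43, 22, 34, 40, 31, 38, 47, 19, 50, 46, 48, 32, 44, 45, 51, 53, 27, 14, 30, 6, 13, 37, 54.
Every element of ℤ_{55} appears exactly once in this list, so T is a bijection, and in particular bijective.
Since T is bijective, we read off the preimage of 17 from the same table: T(18) = 17, so T⁻¹(17) = 18.

18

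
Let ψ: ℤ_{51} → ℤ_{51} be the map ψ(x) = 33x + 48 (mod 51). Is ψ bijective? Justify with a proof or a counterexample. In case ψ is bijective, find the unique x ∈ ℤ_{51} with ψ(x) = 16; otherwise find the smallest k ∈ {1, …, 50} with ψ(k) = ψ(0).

We have gcd(33, 51) = 3 > 1. Taking x_1 = 0 and x_2 = 17: ψ(0) = 48 and ψ(17) = 33·17 + 48 = 609 ≡ 48 (mod 51).
So ψ(0) = ψ(17) while 0 ≠ 17, thus ψ is not injective, hence not bijective.
Since ψ is not bijective, we find the least positive k with ψ(k) = ψ(0): this means 33k ≡ 0 (mod 51), i.e. 51 ∣ 33k. Since gcd(33, 51) = 3, dividing through by 3 this holds exactly when 17 ∣ 11k, and as gcd(11, 17) = 1, exactly when 17 ∣ k.
The smallest positive such k is 17.

17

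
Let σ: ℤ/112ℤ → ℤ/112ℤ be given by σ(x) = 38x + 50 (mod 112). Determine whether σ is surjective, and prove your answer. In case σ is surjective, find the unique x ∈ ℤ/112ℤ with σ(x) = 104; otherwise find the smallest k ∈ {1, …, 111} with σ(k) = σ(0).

56

Recall: σ is surjective if every y in the codomain equals σ(x) for some x in the domain.
Since gcd(38, 112) = 2, we have 38x ≡ 0 (mod 2) for all x, so σ(x) ≡ 0 (mod 2).
But 1 ≢ 0 (mod 2), so 1 ∈ ℤ/112ℤ has no preimage. Hence σ is not surjective.
Since σ is not surjective, we find the least positive k with σ(k) = σ(0): this means 38k ≡ 0 (mod 112), i.e. 112 ∣ 38k. Since gcd(38, 112) = 2, dividing through by 2 this holds exactly when 56 ∣ 19k, and as gcd(19, 56) = 1, exactly when 56 ∣ k.
The smallest positive such k is 56.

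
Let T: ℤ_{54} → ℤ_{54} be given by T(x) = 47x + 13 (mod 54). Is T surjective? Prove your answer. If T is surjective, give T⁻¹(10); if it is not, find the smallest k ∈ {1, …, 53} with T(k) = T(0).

Since gcd(47, 54) = 1, 47 is invertible modulo 54. Euclid's algorithm: 54 = 1·47 + 7, 47 = 6·7 + 5, 7 = 1·5 + 2, 5 = 2·2 + 1; back-substituting gives 1 = 23·47 − 20·54, so 47⁻¹ ≡ 23 (mod 54).
For any y ∈ ℤ_{54}, x = 23(y − 13) mod 54 satisfies T(x) = 47·23(y − 13) + 13 ≡ y (since 47·23 ≡ 1 mod 54). So every y has a preimage.
Hence T is surjective.
Since T is surjective, we compute T⁻¹(10): solve 47x + 13 ≡ 10 (mod 54), i.e. 47x ≡ 51 (mod 54).
Multiplying by 47⁻¹ = 23 gives x ≡ 23·51 = 1173 = 21·54 + 39 ≡ 39 (mod 54).
Check: T(39) = 47·39 + 13 = 1846 = 34·54 + 10 ≡ 10 (mod 54).

39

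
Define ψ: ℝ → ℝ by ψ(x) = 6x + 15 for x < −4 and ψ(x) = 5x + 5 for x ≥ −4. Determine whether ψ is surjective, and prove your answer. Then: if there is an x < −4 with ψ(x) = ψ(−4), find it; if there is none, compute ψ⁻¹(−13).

Both pieces are strictly increasing (slopes 6 and 5), so each is injective on its own interval.
The left piece maps (−∞, −4) onto (−∞, −9); the right piece maps [−4, ∞) onto [−15, ∞).
The union (−∞, −9) ∪ [−15, ∞) covers ℝ, so ψ is surjective.
For the follow-up: the images overlap, so an x < −4 with ψ(x) = ψ(−4) exists. ψ(−4) = −15; solving 6x + 15 = −15 for x < −4 gives x = (−15 − 15)/6 = −5.

-5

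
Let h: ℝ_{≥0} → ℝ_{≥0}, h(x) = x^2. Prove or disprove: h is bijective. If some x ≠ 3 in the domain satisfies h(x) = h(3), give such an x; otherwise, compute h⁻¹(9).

3

On ℝ_{≥0}, x ↦ x^2 is strictly increasing (injective) and for any y ∈ ℝ_{≥0} the 2nd root y^{1/2} lies in ℝ_{≥0} (surjective). So h is bijective.
Since x ↦ x^2 is strictly increasing on ℝ_{≥0}, it is injective there, so no x ≠ 3 in the domain has h(x) = h(3). We therefore compute h⁻¹(9) = 9^{1/2} = 3 (indeed 3^2 = 9).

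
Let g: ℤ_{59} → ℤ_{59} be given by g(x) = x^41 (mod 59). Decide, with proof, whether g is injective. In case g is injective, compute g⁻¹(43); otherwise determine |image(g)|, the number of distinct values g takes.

Since 59 is prime, the nonzero elements of ℤ_{59} form a cyclic group of order 58.
As gcd(41, 58) = 1, raising to the 41st power is a bijection on this group: if u^41 ≡ v^41 then (uv^{−1})^41 = 1, and the only element of order dividing gcd(41, 58) = 1 is 1, so u = v.
With g(0) = 0 this makes g injective on all of ℤ_{59}, hence bijective (finite equal-size domain and codomain). In particular g is injective.
Since g is injective, we find the preimage of 43. The inverse of x ↦ x^41 on (ℤ_{59})^× is x ↦ x^17, because 41·17 = 697 = 12·58 + 1 ≡ 1 (mod 58) and x^{58} = 1 for x ≠ 0 (Fermat). So g⁻¹(43) = 43^17 mod 59.
Repeated squaring mod 59: 43^1 ≡ 43, 43^2 ≡ 43² = 1849 ≡ 20, 43^4 ≡ 20² = 400 ≡ 46, 43^8 ≡ 46² = 2116 ≡ 51, 43^16 ≡ 51² = 2601 ≡ 5. Since 17 = 16 + 1, 43^17 ≡ 5·43: 5·43 = 215 ≡ 38. So 43^17 ≡ 38 (mod 59).
Hence g⁻¹(43) = 38.

38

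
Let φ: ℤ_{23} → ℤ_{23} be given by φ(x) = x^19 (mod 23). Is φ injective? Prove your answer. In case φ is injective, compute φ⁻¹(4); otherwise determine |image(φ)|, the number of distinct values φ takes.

8

Since 23 is prime, the nonzero elements of ℤ_{23} form a cyclic group of order 22.
As gcd(19, 22) = 1, raising to the 19th power is a bijection on this group: if s^19 ≡ t^19 then (st^{−1})^19 = 1, and the only element of order dividing gcd(19, 22) = 1 is 1, so s = t.
With φ(0) = 0 this makes φ injective on all of ℤ_{23}, hence bijective (finite equal-size domain and codomain). In particular φ is injective.
Since φ is injective, we find the preimage of 4. The inverse of x ↦ x^19 on (ℤ_{23})^× is x ↦ x^7, because 19·7 = 133 = 6·22 + 1 ≡ 1 (mod 22) and x^{22} = 1 for x ≠ 0 (Fermat). So φ⁻¹(4) = 4^7 mod 23.
Repeated squaring mod 23: 4^1 ≡ 4, 4^2 ≡ 4² = 16, 4^4 ≡ 16² = 256 ≡ 3. Since 7 = 4 + 2 + 1, 4^7 ≡ 3·16·4: 3·16 = 48 ≡ 2, then 2·4 = 8. So 4^7 ≡ 8 (mod 23).
Hence φ⁻¹(4) = 8.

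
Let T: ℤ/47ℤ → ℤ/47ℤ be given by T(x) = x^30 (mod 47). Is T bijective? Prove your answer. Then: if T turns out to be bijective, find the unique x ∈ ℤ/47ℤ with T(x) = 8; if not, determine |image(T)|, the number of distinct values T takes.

T(23): Repeated squaring mod 47: 23^1 ≡ 23, 23^2 ≡ 23² = 529 ≡ 12, 23^4 ≡ 12² = 144 ≡ 3, 23^8 ≡ 3² = 9, 23^16 ≡ 9² = 81 ≡ 34. Since 30 = 16 + 8 + 4 + 2, 23^30 ≡ 34·9·3·12: 34·9 = 306 ≡ 24, then 24·3 = 72 ≡ 25, then 25·12 = 300 ≡ 18. So 23^30 ≡ 18 (mod 47).
T(24): Repeated squaring mod 47: 24^1 ≡ 24, 24^2 ≡ 24² = 576 ≡ 12, 24^4 ≡ 12² = 144 ≡ 3, 24^8 ≡ 3² = 9, 24^16 ≡ 9² = 81 ≡ 34. Since 30 = 16 + 8 + 4 + 2, 24^30 ≡ 34·9·3·12: 34·9 = 306 ≡ 24, then 24·3 = 72 ≡ 25, then 25·12 = 300 ≡ 18. So 24^30 ≡ 18 (mod 47).
So T(23) = T(24) = 18 while 23 ≠ 24, therefore T is not injective, hence not bijective.
Since T is not bijective, we determine |image(T)|. Computing x^30 mod 47 for each x (by repeated squaring, reducing mod 47 at every step), the values T(0), T(1), …, T(46) are: 0, 1, 34, 25, 28, 36, 4, 9, 12, 14, 2, 16, 42, 8, 24, 7, 32, 3, 6, 17, 21, 37, 27, 18, 18, 27, 37, 21, 17, 6, 3, 32, 7, 24, 8, 42, 16, 2, 14, 12, 9, 4, 36, 28, 25, 34, 1.
The distinct values are {0, 1, 2, 3, 4, 6, 7, 8, 9, 12, 14, 16, 17, 18, 21, 24, 25, 27, 28, 32, 34, 36, 37, 42}; there are 24 of them.

24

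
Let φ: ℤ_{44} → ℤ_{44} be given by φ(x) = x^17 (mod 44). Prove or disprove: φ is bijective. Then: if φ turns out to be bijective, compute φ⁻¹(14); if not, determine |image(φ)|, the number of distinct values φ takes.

33

φ(0) = 0^17 = 0.
φ(22): Repeated squaring mod 44: 22^1 ≡ 22, 22^2 ≡ 22² = 484 ≡ 0, 22^4 ≡ 0² = 0, 22^8 ≡ 0² = 0, 22^16 ≡ 0² = 0. Since 17 = 16 + 1, 22^17 ≡ 0·22: 0·22 = 0. So 22^17 ≡ 0 (mod 44).
So φ(0) = φ(22) = 0 while 0 ≠ 22, so φ is not injective, hence not bijective.
Since φ is not bijective, we determine |image(φ)|. Computing x^17 mod 44 for each x (by repeated squaring, reducing mod 44 at every step), the values φ(0), φ(1), …, φ(43) are: 0, 1, 40, 31, 16, 25, 8, 39, 24, 37, 32, 11, 12, 29, 20, 27, 36, 41, 28, 35, 4, 21, 0, 23, 40, 9, 16, 3, 8, 17, 24, 15, 32, 33, 12, 7, 20, 5, 36, 19, 28, 13, 4, 43.
The distinct values are {0, 1, 3, 4, 5, 7, 8, 9, 11, 12, 13, 15, 16, 17, 19, 20, 21, 23, 24, 25, 27, 28, 29, 31, 32, 33, 35, 36, 37, 39, 40, 41, 43}; there are 33 of them.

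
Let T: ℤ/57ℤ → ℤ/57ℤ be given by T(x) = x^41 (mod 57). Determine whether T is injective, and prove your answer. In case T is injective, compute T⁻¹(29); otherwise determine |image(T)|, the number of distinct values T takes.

Computing x^41 mod 57 for each x (by repeated squaring, reducing mod 57 at every step), the values T(0), T(1), …, T(56) are: 0, 1, 32, 15, 55, 47, 24, 49, 50, 54, 22, 26, 27, 52, 29, 21, 4, 44, 18, 19, 20, 51, 34, 17, 9, 43, 11, 12, 16, 41, 45, 46, 14, 48, 40, 23, 6, 37, 38, 39, 13, 53, 36, 28, 5, 30, 31, 35, 3, 7, 8, 33, 10, 2, 42, 25, 56.
Every element of ℤ/57ℤ appears exactly once in this list, so T is a bijection, and in particular injective.
Since T is injective, we read off the preimage of 29 from the same table: T(14) = 29, so T⁻¹(29) = 14.

14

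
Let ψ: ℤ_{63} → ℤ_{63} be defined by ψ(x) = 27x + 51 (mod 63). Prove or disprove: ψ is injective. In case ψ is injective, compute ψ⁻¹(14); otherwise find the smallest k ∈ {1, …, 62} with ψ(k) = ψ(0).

7

Recall that ψ is injective when ψ(s) = ψ(t) forces s = t.
We have gcd(27, 63) = 9 > 1. Taking s = 0 and t = 7: ψ(0) = 51 and ψ(7) = 27·7 + 51 = 240 ≡ 51 (mod 63).
So ψ(0) = ψ(7) while 0 ≠ 7, thus ψ is not injective.
Since ψ is not injective, we find the least positive k with ψ(k) = ψ(0): this means 27k ≡ 0 (mod 63), i.e. 63 ∣ 27k. Since gcd(27, 63) = 9, dividing through by 9 this holds exactly when 7 ∣ 3k, and as gcd(3, 7) = 1, exactly when 7 ∣ k.
The smallest positive such k is 7.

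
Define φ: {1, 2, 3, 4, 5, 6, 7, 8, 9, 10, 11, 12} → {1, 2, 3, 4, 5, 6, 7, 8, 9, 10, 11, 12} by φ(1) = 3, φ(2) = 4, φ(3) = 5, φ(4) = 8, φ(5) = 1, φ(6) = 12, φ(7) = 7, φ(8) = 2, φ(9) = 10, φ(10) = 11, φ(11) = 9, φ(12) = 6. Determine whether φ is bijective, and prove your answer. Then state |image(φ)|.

12

The values 3, 4, 5, 8, 1, 12, 7, 2, 10, 11, 9, 6 are a permutation of {1, 2, 3, 4, 5, 6, 7, 8, 9, 10, 11, 12}: each element appears exactly once.
So φ is injective and surjective, hence bijective.
The image of φ is {1, 2, 3, 4, 5, 6, 7, 8, 9, 10, 11, 12}, which has 12 elements.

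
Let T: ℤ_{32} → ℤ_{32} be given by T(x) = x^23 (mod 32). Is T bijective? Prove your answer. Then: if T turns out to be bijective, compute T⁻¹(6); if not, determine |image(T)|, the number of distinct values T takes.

17

T(0) = 0^23 = 0.
T(2): Repeated squaring mod 32: 2^1 ≡ 2, 2^2 ≡ 2² = 4, 2^4 ≡ 4² = 16, 2^8 ≡ 16² = 256 ≡ 0, 2^16 ≡ 0² = 0. Since 23 = 16 + 4 + 2 + 1, 2^23 ≡ 0·16·4·2: 0·16 = 0, then 0·4 = 0, then 0·2 = 0. So 2^23 ≡ 0 (mod 32).
So T(0) = T(2) = 0 while 0 ≠ 2, hence T is not injective, hence not bijective.
Since T is not bijective, we determine |image(T)|. Computing x^23 mod 32 for each x (by repeated squaring, reducing mod 32 at every step), the values T(0), T(1), …, T(31) are: 0, 1, 0, 11, 0, 13, 0, 23, 0, 25, 0, 3, 0, 5, 0, 15, 0, 17, 0, 27, 0, 29, 0, 7, 0, 9, 0, 19, 0, 21, 0, 31.
The distinct values are {0, 1, 3, 5, 7, 9, 11, 13, 15, 17, 19, 21, 23, 25, 27, 29, 31}; there are 17 of them.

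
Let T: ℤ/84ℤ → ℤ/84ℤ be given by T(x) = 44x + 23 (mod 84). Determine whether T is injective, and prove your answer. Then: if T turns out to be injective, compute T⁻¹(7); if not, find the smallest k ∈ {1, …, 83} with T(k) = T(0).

Recall: T is injective when T(u) = T(v) forces u = v.
We have gcd(44, 84) = 4 > 1. Taking u = 0 and v = 21: T(0) = 23 and T(21) = 44·21 + 23 = 947 ≡ 23 (mod 84).
So T(0) = T(21) while 0 ≠ 21, hence T is not injective.
Since T is not injective, we find the least positive k with T(k) = T(0): this means 44k ≡ 0 (mod 84), i.e. 84 ∣ 44k. Since gcd(44, 84) = 4, dividing through by 4 this holds exactly when 21 ∣ 11k, and as gcd(11, 21) = 1, exactly when 21 ∣ k.
The smallest positive such k is 21.

21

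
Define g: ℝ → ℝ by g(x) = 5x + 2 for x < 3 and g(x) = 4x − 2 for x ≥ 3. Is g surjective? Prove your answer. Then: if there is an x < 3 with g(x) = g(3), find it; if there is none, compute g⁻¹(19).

8/5

Both pieces are strictly increasing (slopes 5 and 4), so each is injective on its own interval.
The left piece maps (−∞, 3) onto (−∞, 17); the right piece maps [3, ∞) onto [10, ∞).
The union (−∞, 17) ∪ [10, ∞) covers ℝ, so g is surjective.
For the follow-up: the images overlap, so an x < 3 with g(x) = g(3) exists. g(3) = 10; solving 5x + 2 = 10 for x < 3 gives x = (10 − 2)/5 = 8/5.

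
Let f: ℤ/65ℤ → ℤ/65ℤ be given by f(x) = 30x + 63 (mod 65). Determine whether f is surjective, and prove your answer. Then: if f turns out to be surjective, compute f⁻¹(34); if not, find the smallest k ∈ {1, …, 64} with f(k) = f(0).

13

Recall that surjectivity means every element of the codomain has a preimage under f.
Since gcd(30, 65) = 5, we have 30x ≡ 0 (mod 5) for all x, so f(x) ≡ 3 (mod 5).
But 0 ≢ 3 (mod 5), so 0 ∈ ℤ/65ℤ has no preimage. Hence f is not surjective.
Since f is not surjective, we find the least positive k with f(k) = f(0): this means 30k ≡ 0 (mod 65), i.e. 65 ∣ 30k. Since gcd(30, 65) = 5, dividing through by 5 this holds exactly when 13 ∣ 6k, and as gcd(6, 13) = 1, exactly when 13 ∣ k.
The smallest positive such k is 13.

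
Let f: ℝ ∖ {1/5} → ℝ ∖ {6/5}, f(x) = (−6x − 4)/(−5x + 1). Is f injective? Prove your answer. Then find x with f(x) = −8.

Suppose f(x_1) = f(x_2). Cross-multiplying: (−6x_1 − 4)(−5x_2 + 1) = (−6x_2 − 4)(−5x_1 + 1).
Expanding both sides and cancelling the symmetric terms leaves −26·(x_1 − x_2) = 0. Since −26 ≠ 0, x_1 = x_2. So f is injective.
Solving f(x) = −8: cross-multiplying gives −6x − 4 = −8(−5x + 1), which rearranges to −46x = −4, so x = 2/23.

2/23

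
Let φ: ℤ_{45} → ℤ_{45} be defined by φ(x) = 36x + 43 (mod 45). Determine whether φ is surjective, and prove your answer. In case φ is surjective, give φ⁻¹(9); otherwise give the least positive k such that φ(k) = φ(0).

Recall: surjectivity means every element of the codomain has a preimage under φ.
Since gcd(36, 45) = 9, we have 36x ≡ 0 (mod 9) for all x, so φ(x) ≡ 7 (mod 9).
But 0 ≢ 7 (mod 9), so 0 ∈ ℤ_{45} has no preimage. So φ is not surjective.
Since φ is not surjective, we find the least positive k with φ(k) = φ(0): this means 36k ≡ 0 (mod 45), i.e. 45 ∣ 36k. Since gcd(36, 45) = 9, dividing through by 9 this holds exactly when 5 ∣ 4k, and as gcd(4, 5) = 1, exactly when 5 ∣ k.
The smallest positive such k is 5.

5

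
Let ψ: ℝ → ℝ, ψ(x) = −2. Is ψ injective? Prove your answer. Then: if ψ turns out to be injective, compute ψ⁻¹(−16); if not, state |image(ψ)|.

By definition, ψ is injective when ψ(s) = ψ(t) forces s = t.
ψ(0) = −2 = ψ(1) with 0 ≠ 1, so ψ is not injective.
Since ψ is not injective, we state |image(ψ)|: the image of ψ is {−2}, which has 1 element.

1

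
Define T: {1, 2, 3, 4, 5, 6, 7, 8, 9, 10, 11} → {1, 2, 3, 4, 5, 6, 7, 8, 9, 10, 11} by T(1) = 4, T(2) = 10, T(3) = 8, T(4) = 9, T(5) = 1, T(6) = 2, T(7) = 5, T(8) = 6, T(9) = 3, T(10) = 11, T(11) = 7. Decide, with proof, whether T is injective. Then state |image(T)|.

The values T(1), …, T(11) are 4, 10, 8, 9, 1, 2, 5, 6, 3, 11, 7 — all distinct.
So T(u) = T(v) only when u = v, and T is injective.
The image of T is {1, 2, 3, 4, 5, 6, 7, 8, 9, 10, 11}, which has 11 elements.

11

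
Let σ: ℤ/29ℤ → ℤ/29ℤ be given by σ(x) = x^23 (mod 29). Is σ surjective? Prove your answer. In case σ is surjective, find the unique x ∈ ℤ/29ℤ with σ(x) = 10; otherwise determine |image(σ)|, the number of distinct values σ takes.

Since 29 is prime, the nonzero elements of ℤ/29ℤ form a cyclic group of order 28.
As gcd(23, 28) = 1, raising to the 23rd power is a bijection on this group: if u^23 ≡ v^23 then (uv^{−1})^23 = 1, and the only element of order dividing gcd(23, 28) = 1 is 1, so u = v.
With σ(0) = 0 this makes σ injective on all of ℤ/29ℤ, hence bijective (finite equal-size domain and codomain). In particular σ is surjective.
Since σ is surjective, we find the preimage of 10. The inverse of x ↦ x^23 on (ℤ/29ℤ)^× is x ↦ x^11, because 23·11 = 253 = 9·28 + 1 ≡ 1 (mod 28) and x^{28} = 1 for x ≠ 0 (Fermat). So σ⁻¹(10) = 10^11 mod 29.
Repeated squaring mod 29: 10^1 ≡ 10, 10^2 ≡ 10² = 100 ≡ 13, 10^4 ≡ 13² = 169 ≡ 24, 10^8 ≡ 24² = 576 ≡ 25. Since 11 = 8 + 2 + 1, 10^11 ≡ 25·13·10: 25·13 = 325 ≡ 6, then 6·10 = 60 ≡ 2. So 10^11 ≡ 2 (mod 29).
Hence σ⁻¹(10) = 2.

2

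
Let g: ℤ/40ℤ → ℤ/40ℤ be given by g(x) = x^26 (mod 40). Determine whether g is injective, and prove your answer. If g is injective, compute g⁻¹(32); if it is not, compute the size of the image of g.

g(4): Repeated squaring mod 40: 4^1 ≡ 4, 4^2 ≡ 4² = 16, 4^4 ≡ 16² = 256 ≡ 16, 4^8 ≡ 16² = 256 ≡ 16, 4^16 ≡ 16² = 256 ≡ 16. Since 26 = 16 + 8 + 2, 4^26 ≡ 16·16·16: 16·16 = 256 ≡ 16, then 16·16 = 256 ≡ 16. So 4^26 ≡ 16 (mod 40).
g(6): Repeated squaring mod 40: 6^1 ≡ 6, 6^2 ≡ 6² = 36, 6^4 ≡ 36² = 1296 ≡ 16, 6^8 ≡ 16² = 256 ≡ 16, 6^16 ≡ 16² = 256 ≡ 16. Since 26 = 16 + 8 + 2, 6^26 ≡ 16·16·36: 16·16 = 256 ≡ 16, then 16·36 = 576 ≡ 16. So 6^26 ≡ 16 (mod 40).
So g(4) = g(6) = 16 while 4 ≠ 6, therefore g is not injective.
Since g is not injective, we determine |image(g)|. Computing x^26 mod 40 for each x (by repeated squaring, reducing mod 40 at every step), the values g(0), g(1), …, g(39) are: 0, 1, 24, 9, 16, 25, 16, 9, 24, 1, 0, 1, 24, 9, 16, 25, 16, 9, 24, 1, 0, 1, 24, 9, 16, 25, 16, 9, 24, 1, 0, 1, 24, 9, 16, 25, 16, 9, 24, 1.
The distinct values are {0, 1, 9, 16, 24, 25}; there are 6 of them.

6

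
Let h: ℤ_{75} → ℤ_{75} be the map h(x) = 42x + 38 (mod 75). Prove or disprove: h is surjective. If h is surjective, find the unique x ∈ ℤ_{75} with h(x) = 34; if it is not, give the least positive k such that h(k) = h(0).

By definition, h is surjective if every y in the codomain equals h(x) for some x in the domain.
Since gcd(42, 75) = 3, we have 42x ≡ 0 (mod 3) for all x, so h(x) ≡ 2 (mod 3).
But 0 ≢ 2 (mod 3), so 0 ∈ ℤ_{75} has no preimage. Hence h is not surjective.
Since h is not surjective, we find the least positive k with h(k) = h(0): this means 42k ≡ 0 (mod 75), i.e. 75 ∣ 42k. Since gcd(42, 75) = 3, dividing through by 3 this holds exactly when 25 ∣ 14k, and as gcd(14, 25) = 1, exactly when 25 ∣ k.
The smallest positive such k is 25.

25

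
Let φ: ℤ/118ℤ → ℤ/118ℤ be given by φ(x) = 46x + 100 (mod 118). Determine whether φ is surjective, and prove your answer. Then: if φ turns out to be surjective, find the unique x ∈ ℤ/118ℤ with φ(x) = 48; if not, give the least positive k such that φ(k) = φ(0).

Since gcd(46, 118) = 2, we have 46x ≡ 0 (mod 2) for all x, so φ(x) ≡ 0 (mod 2).
But 1 ≢ 0 (mod 2), so 1 ∈ ℤ/118ℤ has no preimage. Therefore φ is not surjective.
Since φ is not surjective, we find the least positive k with φ(k) = φ(0): this means 46k ≡ 0 (mod 118), i.e. 118 ∣ 46k. Since gcd(46, 118) = 2, dividing through by 2 this holds exactly when 59 ∣ 23k, and as gcd(23, 59) = 1, exactly when 59 ∣ k.
The smallest positive such k is 59.

59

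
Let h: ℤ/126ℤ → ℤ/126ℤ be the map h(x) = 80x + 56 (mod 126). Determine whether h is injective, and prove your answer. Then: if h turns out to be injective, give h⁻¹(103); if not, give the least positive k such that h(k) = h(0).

We have gcd(80, 126) = 2 > 1. Taking s = 0 and t = 63: h(0) = 56 and h(63) = 80·63 + 56 = 5096 ≡ 56 (mod 126).
So h(0) = h(63) while 0 ≠ 63, therefore h is not injective.
Since h is not injective, we find the least positive k with h(k) = h(0): this means 80k ≡ 0 (mod 126), i.e. 126 ∣ 80k. Since gcd(80, 126) = 2, dividing through by 2 this holds exactly when 63 ∣ 40k, and as gcd(40, 63) = 1, exactly when 63 ∣ k.
The smallest positive such k is 63.

63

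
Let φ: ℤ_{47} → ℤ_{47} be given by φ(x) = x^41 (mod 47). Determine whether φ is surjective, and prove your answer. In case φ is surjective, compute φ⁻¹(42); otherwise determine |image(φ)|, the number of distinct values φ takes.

Since 47 is prime, the nonzero elements of ℤ_{47} form a cyclic group of order 46.
As gcd(41, 46) = 1, raising to the 41st power is a bijection on this group: if x_1^41 ≡ x_2^41 then (x_1x_2^{−1})^41 = 1, and the only element of order dividing gcd(41, 46) = 1 is 1, so x_1 = x_2.
With φ(0) = 0 this makes φ injective on all of ℤ_{47}, hence bijective (finite equal-size domain and codomain). In particular φ is surjective.
Since φ is surjective, we find the preimage of 42. The inverse of x ↦ x^41 on (ℤ_{47})^× is x ↦ x^9, because 41·9 = 369 = 8·46 + 1 ≡ 1 (mod 46) and x^{46} = 1 for x ≠ 0 (Fermat). So φ⁻¹(42) = 42^9 mod 47.
Repeated squaring mod 47: 42^1 ≡ 42, 42^2 ≡ 42² = 1764 ≡ 25, 42^4 ≡ 25² = 625 ≡ 14, 42^8 ≡ 14² = 196 ≡ 8. Since 9 = 8 + 1, 42^9 ≡ 8·42: 8·42 = 336 ≡ 7. So 42^9 ≡ 7 (mod 47).
Hence φ⁻¹(42) = 7.

7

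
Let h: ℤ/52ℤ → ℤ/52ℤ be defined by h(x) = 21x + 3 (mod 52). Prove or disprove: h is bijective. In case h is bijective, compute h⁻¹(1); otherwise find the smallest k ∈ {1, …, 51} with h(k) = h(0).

If h(x_1) = h(x_2), then 21x_1 ≡ 21x_2 (mod 52). Because gcd(21, 52) = 1, we may cancel 21 to get x_1 ≡ x_2 (mod 52).
We now compute 21⁻¹ mod 52 explicitly. Euclid's algorithm: 52 = 2·21 + 10, 21 = 2·10 + 1; back-substituting gives 1 = 5·21 − 2·52, so 21⁻¹ ≡ 5 (mod 52).
Then y ↦ 5(y − 3) is a two-sided inverse to h, so every y ∈ ℤ/52ℤ has a preimage.
So h is bijective.
Since h is bijective, we find h⁻¹(1): we need 21x ≡ 1 − 3 ≡ 50 (mod 52). Using 21⁻¹ = 5: x ≡ 5·50 = 250 = 4·52 + 42, so x = 42.
Check: h(42) = 21·42 + 3 = 885 = 17·52 + 1 ≡ 1 (mod 52).

42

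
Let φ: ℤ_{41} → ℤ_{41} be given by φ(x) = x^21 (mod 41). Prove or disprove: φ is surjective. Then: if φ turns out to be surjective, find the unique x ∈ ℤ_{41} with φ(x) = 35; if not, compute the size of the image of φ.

Since 41 is prime, the nonzero elements of ℤ_{41} form a cyclic group of order 40.
As gcd(21, 40) = 1, raising to the 21st power is a bijection on this group: if u^21 ≡ v^21 then (uv^{−1})^21 = 1, and the only element of order dividing gcd(21, 40) = 1 is 1, so u = v.
With φ(0) = 0 this makes φ injective on all of ℤ_{41}, hence bijective (finite equal-size domain and codomain). In particular φ is surjective.
Since φ is surjective, we find the preimage of 35. The inverse of x ↦ x^21 on (ℤ_{41})^× is x ↦ x^21, because 21·21 = 441 = 11·40 + 1 ≡ 1 (mod 40) and x^{40} = 1 for x ≠ 0 (Fermat). So φ⁻¹(35) = 35^21 mod 41.
Repeated squaring mod 41: 35^1 ≡ 35, 35^2 ≡ 35² = 1225 ≡ 36, 35^4 ≡ 36² = 1296 ≡ 25, 35^8 ≡ 25² = 625 ≡ 10, 35^16 ≡ 10² = 100 ≡ 18. Since 21 = 16 + 4 + 1, 35^21 ≡ 18·25·35: 18·25 = 450 ≡ 40, then 40·35 = 1400 ≡ 6. So 35^21 ≡ 6 (mod 41).
Hence φ⁻¹(35) = 6.

6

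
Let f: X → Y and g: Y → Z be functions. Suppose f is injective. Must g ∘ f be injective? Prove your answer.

No. Take X = Y = Z = {1, 2}, f = identity (injective), and g(x) = 1 for every x.
Then (g ∘ f)(1) = 1 = (g ∘ f)(2) with 1 ≠ 2, so g ∘ f is not injective.

not injective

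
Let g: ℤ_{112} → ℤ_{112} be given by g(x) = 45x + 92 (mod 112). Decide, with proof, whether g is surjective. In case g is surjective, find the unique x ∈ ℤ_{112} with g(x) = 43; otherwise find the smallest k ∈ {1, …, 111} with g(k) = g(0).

Recall: surjectivity means every element of the codomain has a preimage under g.
Since gcd(45, 112) = 1, 45 is invertible modulo 112. Euclid's algorithm: 112 = 2·45 + 22, 45 = 2·22 + 1; back-substituting gives 1 = 5·45 − 2·112, so 45⁻¹ ≡ 5 (mod 112).
Then y ↦ 5(y − 92) is a two-sided inverse to g, so every y ∈ ℤ_{112} has a preimage.
So g is surjective.
Since g is surjective, we find g⁻¹(43): we need 45x ≡ 43 − 92 ≡ 63 (mod 112). Using 45⁻¹ = 5: x ≡ 5·63 = 315 = 2·112 + 91, so x = 91.
Check: g(91) = 45·91 + 92 = 4187 = 37·112 + 43 ≡ 43 (mod 112).

91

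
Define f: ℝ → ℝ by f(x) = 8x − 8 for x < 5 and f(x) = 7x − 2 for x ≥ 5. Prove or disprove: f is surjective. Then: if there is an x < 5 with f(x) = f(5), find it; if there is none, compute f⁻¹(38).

Both pieces are strictly increasing (slopes 8 and 7), so each is injective on its own interval.
The left piece maps (−∞, 5) onto (−∞, 32); the right piece maps [5, ∞) onto [33, ∞).
The union (−∞, 32) ∪ [33, ∞) omits the interval between 32 and 33; in particular 32 has no preimage. So f is not surjective.
Because the two images are disjoint, no x < 5 has f(x) = f(5), so we compute f⁻¹(38): 38 lies in [33, ∞), so solve 7x − 2 = 38: x = (38 + 2)/7 = 40/7.

40/7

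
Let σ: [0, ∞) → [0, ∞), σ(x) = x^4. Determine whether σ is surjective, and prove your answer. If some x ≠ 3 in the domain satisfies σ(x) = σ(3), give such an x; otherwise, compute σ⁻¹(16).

For any y ∈ [0, ∞), x = y^{1/4} ∈ [0, ∞) gives σ(x) = y, so σ is surjective.
Since x ↦ x^4 is strictly increasing on [0, ∞), it is injective there, so no x ≠ 3 in the domain has σ(x) = σ(3). We therefore compute σ⁻¹(16) = 16^{1/4} = 2 (indeed 2^4 = 16).

2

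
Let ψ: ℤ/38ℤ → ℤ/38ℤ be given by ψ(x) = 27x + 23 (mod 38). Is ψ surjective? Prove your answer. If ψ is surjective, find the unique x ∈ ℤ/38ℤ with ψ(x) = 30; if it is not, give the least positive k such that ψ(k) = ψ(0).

Recall: ψ is surjective if every y in the codomain equals ψ(x) for some x in the domain.
Since gcd(27, 38) = 1, 27 is invertible modulo 38. Euclid's algorithm: 38 = 1·27 + 11, 27 = 2·11 + 5, 11 = 2·5 + 1; back-substituting gives 1 = 31·27 − 22·38, so 27⁻¹ ≡ 31 (mod 38).
For any y ∈ ℤ/38ℤ, x = 31(y − 23) mod 38 satisfies ψ(x) = 27·31(y − 23) + 23 ≡ y (since 27·31 ≡ 1 mod 38). So every y has a preimage.
Thus ψ is surjective.
Since ψ is surjective, we compute ψ⁻¹(30): solve 27x + 23 ≡ 30 (mod 38), i.e. 27x ≡ 7 (mod 38).
Multiplying by 27⁻¹ = 31 gives x ≡ 31·7 = 217 = 5·38 + 27 ≡ 27 (mod 38).
Check: ψ(27) = 27·27 + 23 = 752 = 19·38 + 30 ≡ 30 (mod 38).

27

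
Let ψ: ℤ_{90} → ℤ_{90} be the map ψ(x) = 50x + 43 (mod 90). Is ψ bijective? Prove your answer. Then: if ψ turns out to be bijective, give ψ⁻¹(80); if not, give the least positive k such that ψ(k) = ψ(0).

9

We have gcd(50, 90) = 10 > 1. Taking s = 0 and t = 9: ψ(0) = 43 and ψ(9) = 50·9 + 43 = 493 ≡ 43 (mod 90).
So ψ(0) = ψ(9) while 0 ≠ 9, so ψ is not injective, hence not bijective.
Since ψ is not bijective, we find the least positive k with ψ(k) = ψ(0): this means 50k ≡ 0 (mod 90), i.e. 90 ∣ 50k. Since gcd(50, 90) = 10, dividing through by 10 this holds exactly when 9 ∣ 5k, and as gcd(5, 9) = 1, exactly when 9 ∣ k.
The smallest positive such k is 9.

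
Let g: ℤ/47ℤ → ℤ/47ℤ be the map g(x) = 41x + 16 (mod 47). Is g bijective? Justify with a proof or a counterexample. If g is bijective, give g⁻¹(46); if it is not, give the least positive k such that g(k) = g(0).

42

If g(s) = g(t), then 41s ≡ 41t (mod 47). Because gcd(41, 47) = 1, we may cancel 41 to get s ≡ t (mod 47).
We now compute 41⁻¹ mod 47 explicitly. Euclid's algorithm: 47 = 1·41 + 6, 41 = 6·6 + 5, 6 = 1·5 + 1; back-substituting gives 1 = 39·41 − 34·47, so 41⁻¹ ≡ 39 (mod 47).
For any y ∈ ℤ/47ℤ, x = 39(y − 16) mod 47 satisfies g(x) = 41·39(y − 16) + 16 ≡ y (since 41·39 ≡ 1 mod 47). So every y has a preimage.
Hence g is bijective.
Since g is bijective, we find g⁻¹(46): we need 41x ≡ 46 − 16 ≡ 30 (mod 47). Using 41⁻¹ = 39: x ≡ 39·30 = 1170 = 24·47 + 42, so x = 42.
Check: g(42) = 41·42 + 16 = 1738 = 36·47 + 46 ≡ 46 (mod 47).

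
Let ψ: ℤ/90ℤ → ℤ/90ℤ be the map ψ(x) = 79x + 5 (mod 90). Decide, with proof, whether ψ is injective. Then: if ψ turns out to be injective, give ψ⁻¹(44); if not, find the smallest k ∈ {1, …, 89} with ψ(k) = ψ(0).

Suppose ψ(x_1) = ψ(x_2) in ℤ/90ℤ. Then 79x_1 + 5 ≡ 79x_2 + 5 (mod 90), so 79(x_1 − x_2) ≡ 0 (mod 90).
Since gcd(79, 90) = 1, 79 is invertible modulo 90, thus x_1 − x_2 ≡ 0 (mod 90), i.e. x_1 = x_2.
Thus ψ is injective.
We now compute 79⁻¹ mod 90 explicitly. Euclid's algorithm: 90 = 1·79 + 11, 79 = 7·11 + 2, 11 = 5·2 + 1; back-substituting gives 1 = 49·79 − 43·90, so 79⁻¹ ≡ 49 (mod 90).
Since ψ is injective, we find ψ⁻¹(44): we need 79x ≡ 44 − 5 ≡ 39 (mod 90). Using 79⁻¹ = 49: x ≡ 49·39 = 1911 = 21·90 + 21, so x = 21.
Check: ψ(21) = 79·21 + 5 = 1664 = 18·90 + 44 ≡ 44 (mod 90).

21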